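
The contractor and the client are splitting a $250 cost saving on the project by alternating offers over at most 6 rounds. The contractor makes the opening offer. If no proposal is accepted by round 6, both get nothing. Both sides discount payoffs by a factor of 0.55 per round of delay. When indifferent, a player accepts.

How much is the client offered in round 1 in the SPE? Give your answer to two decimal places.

Round 6 (the client proposes): rejection yields 0 for the contractor; the client offers 0 and keeps 250.
Round 5 (the contractor proposes): the client can get 250 next round, worth 0.55 × 250 = 137.5 now; the contractor offers that and keeps 112.5.
Round 4 (the client proposes): the contractor can get 112.5 next round, worth 0.55 × 112.5 = 61.875 now; the client offers that and keeps 188.125.
Round 3 (the contractor proposes): the client can get 188.125 next round, worth 0.55 × 188.125 = 103.46875 now; the contractor offers that and keeps 146.53125.
Round 2 (the client proposes): the contractor can get 146.53125 next round, worth 0.55 × 146.53125 = 80.5921875 now; the client offers that and keeps 169.4078125.
Round 1 (the contractor proposes): the client can get 169.4078125 next round, worth 0.55 × 169.4078125 = 93.174296875 now, so the contractor offers 93.174296875, keeping 156.825703125.

93.17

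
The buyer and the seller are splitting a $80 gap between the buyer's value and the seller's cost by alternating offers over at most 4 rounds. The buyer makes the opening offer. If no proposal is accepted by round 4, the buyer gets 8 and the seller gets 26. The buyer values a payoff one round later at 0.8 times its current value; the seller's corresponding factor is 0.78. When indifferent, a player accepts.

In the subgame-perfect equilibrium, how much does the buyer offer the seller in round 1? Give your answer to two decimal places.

47.52

Work backward from the last round.
Round 4 (the seller proposes): the buyer gets 8 if talks fail, so the seller offers 8 and keeps 72.
Round 3 (the buyer proposes): the seller can get 72 next round, worth 0.78 × 72 = 56.16 now, so the buyer offers 56.16, keeping 23.84.
Round 2 (the seller proposes): the buyer can get 23.84 next round, worth 0.8 × 23.84 = 19.072 now. The seller offers 19.072 and keeps 80 − 19.072 = 60.928.
Round 1 (the buyer proposes): the seller can get 60.928 next round, worth 0.78 × 60.928 = 47.52384 now; the buyer offers that and keeps 32.47616.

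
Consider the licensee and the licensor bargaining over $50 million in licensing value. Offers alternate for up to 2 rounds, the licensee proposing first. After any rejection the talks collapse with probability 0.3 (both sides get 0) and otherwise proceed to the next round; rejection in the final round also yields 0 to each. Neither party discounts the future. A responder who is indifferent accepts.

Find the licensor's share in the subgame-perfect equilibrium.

Round 2 (the licensor proposes): the licensee will accept anything ≥ 0, so the licensor offers 0 and keeps 50.
Round 1 (the licensee proposes): rejecting gives the licensor an expected 0.7 × 50 = 35. The licensee offers 35 and keeps 50 − 35 = 15.

35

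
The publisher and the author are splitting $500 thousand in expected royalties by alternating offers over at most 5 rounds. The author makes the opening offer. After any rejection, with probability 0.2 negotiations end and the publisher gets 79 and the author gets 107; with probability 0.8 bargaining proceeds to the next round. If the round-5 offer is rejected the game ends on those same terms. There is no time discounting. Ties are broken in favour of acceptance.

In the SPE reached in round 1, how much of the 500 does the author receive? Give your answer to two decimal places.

338.61

Round 5 (the author proposes): the publisher gets 79 if talks fail, so the author offers 79 and keeps 421.
Round 4 (the publisher proposes): rejecting gives the author an expected 0.8 × 421 + 0.2 × 107 = 358.2; the publisher offers that and keeps 141.8.
Round 3 (the author proposes): rejecting gives the publisher an expected 0.8 × 141.8 + 0.2 × 79 = 129.24; the author offers that and keeps 370.76.
Round 2 (the publisher proposes): rejecting gives the author an expected 0.8 × 370.76 + 0.2 × 107 = 318.008; the publisher offers that and keeps 181.992.
Round 1 (the author proposes): rejecting gives the publisher an expected 0.8 × 181.992 + 0.2 × 79 = 161.3936; the author offers that and keeps 338.6064.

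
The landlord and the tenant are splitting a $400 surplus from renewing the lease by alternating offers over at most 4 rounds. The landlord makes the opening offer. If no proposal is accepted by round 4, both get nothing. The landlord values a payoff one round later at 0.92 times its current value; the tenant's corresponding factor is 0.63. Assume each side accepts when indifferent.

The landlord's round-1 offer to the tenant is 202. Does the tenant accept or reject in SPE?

Work out the tenant's continuation value if the offer is rejected.
Round 4 (the tenant proposes): rejection yields 0 for the landlord; the tenant offers 0 and keeps 400.
Round 3 (the landlord proposes): the tenant can get 400 next round, worth 0.63 × 400 = 252 now; the landlord offers that and keeps 148.
Round 2 (the tenant proposes): the landlord can get 148 next round, worth 0.92 × 148 = 136.16 now, so the tenant offers 136.16, keeping 263.84.
So by rejecting in round 1, the tenant gets 263.84 next round, worth 0.63 × 263.84 = 166.2192 now.
Offer 202 ≥ 166.2192, so the tenant accepts.

Accept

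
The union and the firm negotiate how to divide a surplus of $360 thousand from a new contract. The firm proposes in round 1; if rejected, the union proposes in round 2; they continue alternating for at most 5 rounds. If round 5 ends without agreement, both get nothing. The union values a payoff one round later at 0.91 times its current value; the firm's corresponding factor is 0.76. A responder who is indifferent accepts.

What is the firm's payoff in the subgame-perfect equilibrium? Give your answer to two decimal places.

Round 5 (the firm proposes): the union will accept anything ≥ 0, so the firm offers 0 and keeps 360.
Round 4 (the union proposes): the firm can get 360 next round, worth 0.76 × 360 = 273.6 now. The union offers 273.6 and keeps 360 − 273.6 = 86.4.
Round 3 (the firm proposes): the union can get 86.4 next round, worth 0.91 × 86.4 = 78.624 now; the firm offers that and keeps 281.376.
Round 2 (the union proposes): the firm can get 281.376 next round, worth 0.76 × 281.376 = 213.84576 now. The union offers 213.84576 and keeps 360 − 213.84576 = 146.15424.
Round 1 (the firm proposes): the union can get 146.15424 next round, worth 0.91 × 146.15424 = 133.0003584 now; the firm offers that and keeps 226.9996416.

227.00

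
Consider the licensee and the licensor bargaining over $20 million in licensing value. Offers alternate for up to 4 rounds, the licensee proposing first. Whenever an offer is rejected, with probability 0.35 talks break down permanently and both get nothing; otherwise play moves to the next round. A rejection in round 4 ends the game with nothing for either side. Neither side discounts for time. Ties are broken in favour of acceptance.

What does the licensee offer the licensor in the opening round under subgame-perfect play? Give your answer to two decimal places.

10.04

By backward induction:
Round 4 (the licensor proposes): rejection yields 0 for the licensee; the licensor offers 0 and keeps 20.
Round 3 (the licensee proposes): rejecting gives the licensor an expected 0.65 × 20 = 13, so the licensee offers 13, keeping 7.
Round 2 (the licensor proposes): rejecting gives the licensee an expected 0.65 × 7 = 4.55, so the licensor offers 4.55, keeping 15.45.
Round 1 (the licensee proposes): rejecting gives the licensor an expected 0.65 × 15.45 = 10.0425; the licensee offers that and keeps 9.9575.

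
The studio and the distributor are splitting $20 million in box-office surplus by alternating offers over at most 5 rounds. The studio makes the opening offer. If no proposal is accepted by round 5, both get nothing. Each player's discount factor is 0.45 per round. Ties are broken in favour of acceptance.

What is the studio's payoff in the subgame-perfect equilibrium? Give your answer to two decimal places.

14.05

Solve by backward induction from round 5.
Round 5 (the studio proposes): the distributor will accept anything ≥ 0, so the studio offers 0 and keeps 20.
Round 4 (the distributor proposes): the studio can get 20 next round, worth 0.45 × 20 = 9 now. The distributor offers 9 and keeps 20 − 9 = 11.
Round 3 (the studio proposes): the distributor can get 11 next round, worth 0.45 × 11 = 4.95 now. The studio offers 4.95 and keeps 20 − 4.95 = 15.05.
Round 2 (the distributor proposes): the studio can get 15.05 next round, worth 0.45 × 15.05 = 6.7725 now. The distributor offers 6.7725 and keeps 20 − 6.7725 = 13.2275.
Round 1 (the studio proposes): the distributor can get 13.2275 next round, worth 0.45 × 13.2275 = 5.952375 now. The studio offers 5.952375 and keeps 20 − 5.952375 = 14.047625.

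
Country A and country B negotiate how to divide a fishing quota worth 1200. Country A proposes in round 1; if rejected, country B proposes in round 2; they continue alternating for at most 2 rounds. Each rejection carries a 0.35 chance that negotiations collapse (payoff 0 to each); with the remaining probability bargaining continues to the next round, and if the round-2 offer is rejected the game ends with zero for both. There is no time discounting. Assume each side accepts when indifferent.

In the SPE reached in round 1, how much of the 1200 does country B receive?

780

Round 2 (country B proposes): rejection yields 0 for country A; country B offers 0 and keeps 1200.
Round 1 (country A proposes): rejecting gives country B an expected 0.65 × 1200 = 780, so country A offers 780, keeping 420.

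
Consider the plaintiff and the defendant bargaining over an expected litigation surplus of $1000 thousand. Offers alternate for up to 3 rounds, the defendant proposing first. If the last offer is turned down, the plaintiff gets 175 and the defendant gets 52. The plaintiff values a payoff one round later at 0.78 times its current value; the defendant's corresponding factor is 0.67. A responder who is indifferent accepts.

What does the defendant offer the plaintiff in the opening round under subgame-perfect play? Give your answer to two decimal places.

Round 3 (the defendant proposes): the plaintiff gets 175 if talks fail, so the defendant offers 175 and keeps 825.
Round 2 (the plaintiff proposes): the defendant can get 825 next round, worth 0.67 × 825 = 552.75 now; the plaintiff offers that and keeps 447.25.
Round 1 (the defendant proposes): the plaintiff can get 447.25 next round, worth 0.78 × 447.25 = 348.855 now; the defendant offers that and keeps 651.145.

348.86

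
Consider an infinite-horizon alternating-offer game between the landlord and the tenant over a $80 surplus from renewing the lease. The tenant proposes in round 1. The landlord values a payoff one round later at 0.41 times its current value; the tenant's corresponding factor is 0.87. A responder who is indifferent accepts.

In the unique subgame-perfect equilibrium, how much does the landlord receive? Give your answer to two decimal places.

6.63

Let x be the tenant's share when the tenant proposes and y be the landlord's share when the landlord proposes.
The landlord accepts iff offered ≥ 0.41·y, so x = 80 − 0.41y. Symmetrically y = 80 − 0.87x.
Substituting: x = 80 − 0.41(80 − 0.87x), giving x(1 − 0.87·0.41) = 80(1 − 0.41).
So x = 80 × 0.59 / 0.6433 ≈ 73.3717, and the landlord receives 80 − x ≈ 6.6283.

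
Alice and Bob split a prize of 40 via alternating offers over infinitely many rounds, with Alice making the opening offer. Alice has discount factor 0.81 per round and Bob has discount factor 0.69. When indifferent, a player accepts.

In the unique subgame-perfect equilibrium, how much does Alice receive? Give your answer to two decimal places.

In a stationary SPE each proposer offers the other exactly their discounted continuation value.
If Alice keeps x when proposing and Bob keeps y when proposing, then x = 40 − 0.69y and y = 40 − 0.81x.
Solving: x = 40(1 − 0.69) / (1 − 0.81·0.69) = 12.4 / 0.4411 ≈ 28.1115.
Bob gets 40 − 28.1115 ≈ 11.8885.

28.11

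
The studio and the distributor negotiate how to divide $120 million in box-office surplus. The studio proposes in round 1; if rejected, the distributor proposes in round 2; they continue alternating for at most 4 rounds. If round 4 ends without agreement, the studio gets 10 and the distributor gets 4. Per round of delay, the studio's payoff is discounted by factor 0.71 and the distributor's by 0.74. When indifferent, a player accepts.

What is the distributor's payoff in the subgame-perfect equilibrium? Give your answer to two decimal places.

68.52

Round 4 (the distributor proposes): the studio gets 10 if talks fail, so the distributor offers 10 and keeps 110.
Round 3 (the studio proposes): the distributor can get 110 next round, worth 0.74 × 110 = 81.4 now, so the studio offers 81.4, keeping 38.6.
Round 2 (the distributor proposes): the studio can get 38.6 next round, worth 0.71 × 38.6 = 27.406 now; the distributor offers that and keeps 92.594.
Round 1 (the studio proposes): the distributor can get 92.594 next round, worth 0.74 × 92.594 = 68.51956 now; the studio offers that and keeps 51.48044.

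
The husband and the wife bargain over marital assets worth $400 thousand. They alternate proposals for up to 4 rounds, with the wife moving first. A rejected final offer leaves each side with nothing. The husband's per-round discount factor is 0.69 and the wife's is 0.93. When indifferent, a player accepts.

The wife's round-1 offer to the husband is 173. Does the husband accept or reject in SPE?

Reject

Round 4 (the husband proposes): rejection yields 0 for the wife; the husband offers 0 and keeps 400.
Round 3 (the wife proposes): the husband can get 400 next round, worth 0.69 × 400 = 276 now; the wife offers that and keeps 124.
Round 2 (the husband proposes): the wife can get 124 next round, worth 0.93 × 124 = 115.32 now. The husband offers 115.32 and keeps 400 − 115.32 = 284.68.
So by rejecting in round 1, the husband gets 284.68 next round, worth 0.69 × 284.68 = 196.4292 now.
Offer 173 < 196.4292, so the husband rejects.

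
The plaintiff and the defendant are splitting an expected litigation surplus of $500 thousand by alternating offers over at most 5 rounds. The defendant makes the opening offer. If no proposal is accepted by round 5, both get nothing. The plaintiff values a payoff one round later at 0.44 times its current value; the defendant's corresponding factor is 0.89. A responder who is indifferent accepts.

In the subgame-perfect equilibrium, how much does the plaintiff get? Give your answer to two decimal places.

33.68

Solve by backward induction from round 5.
Round 5 (the defendant proposes): the plaintiff will accept anything ≥ 0, so the defendant offers 0 and keeps 500.
Round 4 (the plaintiff proposes): the defendant can get 500 next round, worth 0.89 × 500 = 445 now. The plaintiff offers 445 and keeps 500 − 445 = 55.
Round 3 (the defendant proposes): the plaintiff can get 55 next round, worth 0.44 × 55 = 24.2 now; the defendant offers that and keeps 475.8.
Round 2 (the plaintiff proposes): the defendant can get 475.8 next round, worth 0.89 × 475.8 = 423.462 now, so the plaintiff offers 423.462, keeping 76.538.
Round 1 (the defendant proposes): the plaintiff can get 76.538 next round, worth 0.44 × 76.538 = 33.67672 now; the defendant offers that and keeps 466.32328.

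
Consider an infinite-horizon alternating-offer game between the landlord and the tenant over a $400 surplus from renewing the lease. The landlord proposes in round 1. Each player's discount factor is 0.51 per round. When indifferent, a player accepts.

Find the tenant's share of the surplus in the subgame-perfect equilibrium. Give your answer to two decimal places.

In a stationary SPE each proposer offers the other exactly their discounted continuation value.
If the landlord keeps x when proposing and the tenant keeps y when proposing, then x = 400 − 0.51y and y = 400 − 0.51x.
Solving: x = 400(1 − 0.51) / (1 − 0.51·0.51) = 196 / 0.7399 ≈ 264.9007.
The tenant gets 400 − 264.9007 ≈ 135.0993.

135.10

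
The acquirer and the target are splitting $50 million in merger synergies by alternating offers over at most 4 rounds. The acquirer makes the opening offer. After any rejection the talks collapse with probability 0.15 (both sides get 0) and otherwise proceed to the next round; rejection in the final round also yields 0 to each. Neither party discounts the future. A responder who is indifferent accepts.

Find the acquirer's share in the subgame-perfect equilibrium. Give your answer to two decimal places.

12.92

By backward induction:
Round 4 (the target proposes): the acquirer will accept anything ≥ 0, so the target offers 0 and keeps 50.
Round 3 (the acquirer proposes): rejecting gives the target an expected 0.85 × 50 = 42.5, so the acquirer offers 42.5, keeping 7.5.
Round 2 (the target proposes): rejecting gives the acquirer an expected 0.85 × 7.5 = 6.375; the target offers that and keeps 43.625.
Round 1 (the acquirer proposes): rejecting gives the target an expected 0.85 × 43.625 = 37.08125, so the acquirer offers 37.08125, keeping 12.91875.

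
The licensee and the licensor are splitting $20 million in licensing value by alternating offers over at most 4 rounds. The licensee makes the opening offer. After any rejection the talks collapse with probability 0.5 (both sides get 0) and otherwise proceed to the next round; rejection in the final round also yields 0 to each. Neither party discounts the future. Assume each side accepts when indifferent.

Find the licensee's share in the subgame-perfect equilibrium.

By backward induction:
Round 4 (the licensor proposes): the licensee will accept anything ≥ 0, so the licensor offers 0 and keeps 20.
Round 3 (the licensee proposes): rejecting gives the licensor an expected 0.5 × 20 = 10, so the licensee offers 10, keeping 10.
Round 2 (the licensor proposes): rejecting gives the licensee an expected 0.5 × 10 = 5; the licensor offers that and keeps 15.
Round 1 (the licensee proposes): rejecting gives the licensor an expected 0.5 × 15 = 7.5. The licensee offers 7.5 and keeps 20 − 7.5 = 12.5.

12.5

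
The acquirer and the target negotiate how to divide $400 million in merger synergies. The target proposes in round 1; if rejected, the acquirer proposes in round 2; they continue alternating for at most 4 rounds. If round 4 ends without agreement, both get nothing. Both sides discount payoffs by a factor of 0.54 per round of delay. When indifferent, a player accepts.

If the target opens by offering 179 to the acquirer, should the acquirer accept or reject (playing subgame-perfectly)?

Work out the acquirer's continuation value if the offer is rejected.
Round 4 (the acquirer proposes): the target will accept anything ≥ 0, so the acquirer offers 0 and keeps 400.
Round 3 (the target proposes): the acquirer can get 400 next round, worth 0.54 × 400 = 216 now, so the target offers 216, keeping 184.
Round 2 (the acquirer proposes): the target can get 184 next round, worth 0.54 × 184 = 99.36 now, so the acquirer offers 99.36, keeping 300.64.
So by rejecting in round 1, the acquirer gets 300.64 next round, worth 0.54 × 300.64 = 162.3456 now.
Offer 179 ≥ 162.3456, so the acquirer accepts.

Accept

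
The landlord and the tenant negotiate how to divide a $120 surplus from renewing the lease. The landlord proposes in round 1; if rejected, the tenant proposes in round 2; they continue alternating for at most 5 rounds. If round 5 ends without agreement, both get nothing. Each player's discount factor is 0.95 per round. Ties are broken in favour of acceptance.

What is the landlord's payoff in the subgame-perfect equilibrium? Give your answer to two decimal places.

Round 5 (the landlord proposes): rejection yields 0 for the tenant; the landlord offers 0 and keeps 120.
Round 4 (the tenant proposes): the landlord can get 120 next round, worth 0.95 × 120 = 114 now; the tenant offers that and keeps 6.
Round 3 (the landlord proposes): the tenant can get 6 next round, worth 0.95 × 6 = 5.7 now. The landlord offers 5.7 and keeps 120 − 5.7 = 114.3.
Round 2 (the tenant proposes): the landlord can get 114.3 next round, worth 0.95 × 114.3 = 108.585 now, so the tenant offers 108.585, keeping 11.415.
Round 1 (the landlord proposes): the tenant can get 11.415 next round, worth 0.95 × 11.415 = 10.84425 now, so the landlord offers 10.84425, keeping 109.15575.

109.16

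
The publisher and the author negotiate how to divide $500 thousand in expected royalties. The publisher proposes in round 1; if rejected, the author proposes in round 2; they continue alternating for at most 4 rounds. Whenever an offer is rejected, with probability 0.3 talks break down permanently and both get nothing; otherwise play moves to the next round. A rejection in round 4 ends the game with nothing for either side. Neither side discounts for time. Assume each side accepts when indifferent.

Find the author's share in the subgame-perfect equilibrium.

276.5

Round 4 (the author proposes): rejection yields 0 for the publisher; the author offers 0 and keeps 500.
Round 3 (the publisher proposes): rejecting gives the author an expected 0.7 × 500 = 350. The publisher offers 350 and keeps 500 − 350 = 150.
Round 2 (the author proposes): rejecting gives the publisher an expected 0.7 × 150 = 105; the author offers that and keeps 395.
Round 1 (the publisher proposes): rejecting gives the author an expected 0.7 × 395 = 276.5. The publisher offers 276.5 and keeps 500 − 276.5 = 223.5.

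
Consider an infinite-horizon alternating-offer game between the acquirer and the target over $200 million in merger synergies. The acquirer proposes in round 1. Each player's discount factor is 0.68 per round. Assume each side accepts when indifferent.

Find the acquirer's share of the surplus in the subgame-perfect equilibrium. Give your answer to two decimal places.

119.05

In a stationary SPE each proposer offers the other exactly their discounted continuation value.
If the acquirer keeps x when proposing and the target keeps y when proposing, then x = 200 − 0.68y and y = 200 − 0.68x.
Solving: x = 200(1 − 0.68) / (1 − 0.68·0.68) = 64 / 0.5376 ≈ 119.0476.
The target gets 200 − 119.0476 ≈ 80.9524.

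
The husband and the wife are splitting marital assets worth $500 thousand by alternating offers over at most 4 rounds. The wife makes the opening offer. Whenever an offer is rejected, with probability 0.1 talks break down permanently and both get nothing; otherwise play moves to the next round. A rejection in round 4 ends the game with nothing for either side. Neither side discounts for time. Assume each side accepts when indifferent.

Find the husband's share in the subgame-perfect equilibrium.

409.5

Round 4 (the husband proposes): rejection yields 0 for the wife; the husband offers 0 and keeps 500.
Round 3 (the wife proposes): rejecting gives the husband an expected 0.9 × 500 = 450; the wife offers that and keeps 50.
Round 2 (the husband proposes): rejecting gives the wife an expected 0.9 × 50 = 45. The husband offers 45 and keeps 500 − 45 = 455.
Round 1 (the wife proposes): rejecting gives the husband an expected 0.9 × 455 = 409.5, so the wife offers 409.5, keeping 90.5.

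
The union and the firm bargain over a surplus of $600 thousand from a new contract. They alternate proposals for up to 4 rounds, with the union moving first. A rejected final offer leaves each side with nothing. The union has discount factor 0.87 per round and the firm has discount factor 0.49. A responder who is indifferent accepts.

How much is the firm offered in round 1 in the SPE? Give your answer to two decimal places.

163.55

Round 4 (the firm proposes): the union will accept anything ≥ 0, so the firm offers 0 and keeps 600.
Round 3 (the union proposes): the firm can get 600 next round, worth 0.49 × 600 = 294 now; the union offers that and keeps 306.
Round 2 (the firm proposes): the union can get 306 next round, worth 0.87 × 306 = 266.22 now. The firm offers 266.22 and keeps 600 − 266.22 = 333.78.
Round 1 (the union proposes): the firm can get 333.78 next round, worth 0.49 × 333.78 = 163.5522 now, so the union offers 163.5522, keeping 436.4478.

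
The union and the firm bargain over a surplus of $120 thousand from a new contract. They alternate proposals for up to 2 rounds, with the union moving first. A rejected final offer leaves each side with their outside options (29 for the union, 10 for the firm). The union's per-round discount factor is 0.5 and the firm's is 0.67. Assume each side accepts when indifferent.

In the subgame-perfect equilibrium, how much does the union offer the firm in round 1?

Solve by backward induction from round 2.
Round 2 (the firm proposes): the union gets 29 if talks fail, so the firm offers 29 and keeps 91.
Round 1 (the union proposes): the firm can get 91 next round, worth 0.67 × 91 = 60.97 now. The union offers 60.97 and keeps 120 − 60.97 = 59.03.

60.97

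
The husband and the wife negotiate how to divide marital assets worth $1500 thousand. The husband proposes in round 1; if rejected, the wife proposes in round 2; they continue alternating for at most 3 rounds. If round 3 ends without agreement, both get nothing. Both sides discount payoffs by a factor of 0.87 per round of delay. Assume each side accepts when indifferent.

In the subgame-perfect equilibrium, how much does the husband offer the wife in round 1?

Round 3 (the husband proposes): the wife will accept anything ≥ 0, so the husband offers 0 and keeps 1500.
Round 2 (the wife proposes): the husband can get 1500 next round, worth 0.87 × 1500 = 1305 now. The wife offers 1305 and keeps 1500 − 1305 = 195.
Round 1 (the husband proposes): the wife can get 195 next round, worth 0.87 × 195 = 169.65 now, so the husband offers 169.65, keeping 1330.35.

169.65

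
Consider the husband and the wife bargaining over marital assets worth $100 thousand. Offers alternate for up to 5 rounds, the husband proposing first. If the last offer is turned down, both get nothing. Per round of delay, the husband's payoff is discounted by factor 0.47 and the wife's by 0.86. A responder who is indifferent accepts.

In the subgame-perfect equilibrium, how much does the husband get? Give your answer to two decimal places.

36.00

Round 5 (the husband proposes): rejection yields 0 for the wife; the husband offers 0 and keeps 100.
Round 4 (the wife proposes): the husband can get 100 next round, worth 0.47 × 100 = 47 now. The wife offers 47 and keeps 100 − 47 = 53.
Round 3 (the husband proposes): the wife can get 53 next round, worth 0.86 × 53 = 45.58 now. The husband offers 45.58 and keeps 100 − 45.58 = 54.42.
Round 2 (the wife proposes): the husband can get 54.42 next round, worth 0.47 × 54.42 = 25.5774 now; the wife offers that and keeps 74.4226.
Round 1 (the husband proposes): the wife can get 74.4226 next round, worth 0.86 × 74.4226 = 64.003436 now. The husband offers 64.003436 and keeps 100 − 64.003436 = 35.996564.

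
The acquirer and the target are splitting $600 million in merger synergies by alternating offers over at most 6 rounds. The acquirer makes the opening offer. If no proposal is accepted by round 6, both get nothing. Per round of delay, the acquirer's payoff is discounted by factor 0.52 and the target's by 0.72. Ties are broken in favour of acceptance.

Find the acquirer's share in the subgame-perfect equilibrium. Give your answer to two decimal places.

Round 6 (the target proposes): the acquirer will accept anything ≥ 0, so the target offers 0 and keeps 600.
Round 5 (the acquirer proposes): the target can get 600 next round, worth 0.72 × 600 = 432 now; the acquirer offers that and keeps 168.
Round 4 (the target proposes): the acquirer can get 168 next round, worth 0.52 × 168 = 87.36 now, so the target offers 87.36, keeping 512.64.
Round 3 (the acquirer proposes): the target can get 512.64 next round, worth 0.72 × 512.64 = 369.1008 now; the acquirer offers that and keeps 230.8992.
Round 2 (the target proposes): the acquirer can get 230.8992 next round, worth 0.52 × 230.8992 = 120.067584 now. The target offers 120.067584 and keeps 600 − 120.067584 = 479.932416.
Round 1 (the acquirer proposes): the target can get 479.932416 next round, worth 0.72 × 479.932416 = 345.55133952 now. The acquirer offers 345.55133952 and keeps 600 − 345.55133952 = 254.44866048.

254.45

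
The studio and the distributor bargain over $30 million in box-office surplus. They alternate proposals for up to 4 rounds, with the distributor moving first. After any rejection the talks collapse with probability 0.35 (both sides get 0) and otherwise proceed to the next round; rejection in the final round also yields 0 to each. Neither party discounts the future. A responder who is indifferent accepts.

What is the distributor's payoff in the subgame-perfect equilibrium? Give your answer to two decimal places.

By backward induction:
Round 4 (the studio proposes): rejection yields 0 for the distributor; the studio offers 0 and keeps 30.
Round 3 (the distributor proposes): rejecting gives the studio an expected 0.65 × 30 = 19.5. The distributor offers 19.5 and keeps 30 − 19.5 = 10.5.
Round 2 (the studio proposes): rejecting gives the distributor an expected 0.65 × 10.5 = 6.825; the studio offers that and keeps 23.175.
Round 1 (the distributor proposes): rejecting gives the studio an expected 0.65 × 23.175 = 15.06375, so the distributor offers 15.06375, keeping 14.93625.

14.94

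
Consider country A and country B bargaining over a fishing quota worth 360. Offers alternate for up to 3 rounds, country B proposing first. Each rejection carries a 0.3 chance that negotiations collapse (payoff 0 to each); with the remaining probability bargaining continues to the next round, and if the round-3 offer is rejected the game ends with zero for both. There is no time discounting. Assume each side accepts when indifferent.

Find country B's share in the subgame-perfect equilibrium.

Round 3 (country B proposes): rejection yields 0 for country A; country B offers 0 and keeps 360.
Round 2 (country A proposes): rejecting gives country B an expected 0.7 × 360 = 252, so country A offers 252, keeping 108.
Round 1 (country B proposes): rejecting gives country A an expected 0.7 × 108 = 75.6. Country B offers 75.6 and keeps 360 − 75.6 = 284.4.

284.4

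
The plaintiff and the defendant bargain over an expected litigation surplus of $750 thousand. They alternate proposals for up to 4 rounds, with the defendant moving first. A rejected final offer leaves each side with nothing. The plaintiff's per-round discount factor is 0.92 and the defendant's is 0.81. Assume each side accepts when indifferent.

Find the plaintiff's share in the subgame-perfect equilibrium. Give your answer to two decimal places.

645.29

By backward induction:
Round 4 (the plaintiff proposes): the defendant will accept anything ≥ 0, so the plaintiff offers 0 and keeps 750.
Round 3 (the defendant proposes): the plaintiff can get 750 next round, worth 0.92 × 750 = 690 now, so the defendant offers 690, keeping 60.
Round 2 (the plaintiff proposes): the defendant can get 60 next round, worth 0.81 × 60 = 48.6 now, so the plaintiff offers 48.6, keeping 701.4.
Round 1 (the defendant proposes): the plaintiff can get 701.4 next round, worth 0.92 × 701.4 = 645.288 now; the defendant offers that and keeps 104.712.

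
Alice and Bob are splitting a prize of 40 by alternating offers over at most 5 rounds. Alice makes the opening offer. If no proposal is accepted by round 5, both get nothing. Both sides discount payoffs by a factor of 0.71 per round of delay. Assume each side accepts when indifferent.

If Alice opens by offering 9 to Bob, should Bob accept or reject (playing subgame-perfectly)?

Round 5 (Alice proposes): rejection yields 0 for Bob; Alice offers 0 and keeps 40.
Round 4 (Bob proposes): Alice can get 40 next round, worth 0.71 × 40 = 28.4 now. Bob offers 28.4 and keeps 40 − 28.4 = 11.6.
Round 3 (Alice proposes): Bob can get 11.6 next round, worth 0.71 × 11.6 = 8.236 now. Alice offers 8.236 and keeps 40 − 8.236 = 31.764.
Round 2 (Bob proposes): Alice can get 31.764 next round, worth 0.71 × 31.764 = 22.55244 now, so Bob offers 22.55244, keeping 17.44756.
So by rejecting in round 1, Bob gets 17.44756 next round, worth 0.71 × 17.44756 = 12.3877676 now.
Offer 9 < 12.3877676, so Bob rejects.

Reject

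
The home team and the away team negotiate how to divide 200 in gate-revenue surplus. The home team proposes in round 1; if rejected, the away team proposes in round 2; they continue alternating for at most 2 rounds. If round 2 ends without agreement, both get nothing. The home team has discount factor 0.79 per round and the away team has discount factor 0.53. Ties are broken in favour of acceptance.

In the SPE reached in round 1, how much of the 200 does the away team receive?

Round 2 (the away team proposes): rejection yields 0 for the home team; the away team offers 0 and keeps 200.
Round 1 (the home team proposes): the away team can get 200 next round, worth 0.53 × 200 = 106 now, so the home team offers 106, keeping 94.

106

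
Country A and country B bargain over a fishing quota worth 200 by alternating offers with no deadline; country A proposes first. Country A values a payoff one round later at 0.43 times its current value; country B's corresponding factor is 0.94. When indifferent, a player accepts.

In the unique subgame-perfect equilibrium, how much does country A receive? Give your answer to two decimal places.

20.14

Let x be country A's share when country A proposes and y be country B's share when country B proposes.
Country B accepts iff offered ≥ 0.94·y, so x = 200 − 0.94y. Symmetrically y = 200 − 0.43x.
Substituting: x = 200 − 0.94(200 − 0.43x), giving x(1 − 0.43·0.94) = 200(1 − 0.94).
So x = 200 × 0.06 / 0.5958 ≈ 20.1410, and country B receives 200 − x ≈ 179.8590.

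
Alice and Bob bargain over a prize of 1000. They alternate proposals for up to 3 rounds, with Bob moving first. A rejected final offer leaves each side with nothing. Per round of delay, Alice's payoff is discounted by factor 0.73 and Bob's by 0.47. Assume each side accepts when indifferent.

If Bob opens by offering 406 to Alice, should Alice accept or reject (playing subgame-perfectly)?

Work out Alice's continuation value if the offer is rejected.
Round 3 (Bob proposes): rejection yields 0 for Alice; Bob offers 0 and keeps 1000.
Round 2 (Alice proposes): Bob can get 1000 next round, worth 0.47 × 1000 = 470 now; Alice offers that and keeps 530.
So by rejecting in round 1, Alice gets 530 next round, worth 0.73 × 530 = 386.9 now.
Offer 406 ≥ 386.9, so Alice accepts.

Accept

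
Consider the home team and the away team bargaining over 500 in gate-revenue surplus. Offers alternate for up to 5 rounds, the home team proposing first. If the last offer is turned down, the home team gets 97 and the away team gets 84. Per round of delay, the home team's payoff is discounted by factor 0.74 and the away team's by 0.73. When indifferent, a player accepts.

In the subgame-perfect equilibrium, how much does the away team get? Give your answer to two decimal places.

170.68

Round 5 (the home team proposes): the away team gets 84 if talks fail, so the home team offers 84 and keeps 416.
Round 4 (the away team proposes): the home team can get 416 next round, worth 0.74 × 416 = 307.84 now, so the away team offers 307.84, keeping 192.16.
Round 3 (the home team proposes): the away team can get 192.16 next round, worth 0.73 × 192.16 = 140.2768 now; the home team offers that and keeps 359.7232.
Round 2 (the away team proposes): the home team can get 359.7232 next round, worth 0.74 × 359.7232 = 266.195168 now. The away team offers 266.195168 and keeps 500 − 266.195168 = 233.804832.
Round 1 (the home team proposes): the away team can get 233.804832 next round, worth 0.73 × 233.804832 = 170.67752736 now, so the home team offers 170.67752736, keeping 329.32247264.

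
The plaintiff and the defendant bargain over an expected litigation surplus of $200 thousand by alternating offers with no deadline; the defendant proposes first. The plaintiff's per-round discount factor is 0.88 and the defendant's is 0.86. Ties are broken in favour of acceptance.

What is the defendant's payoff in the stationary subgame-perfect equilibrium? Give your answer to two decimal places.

98.68

In a stationary SPE each proposer offers the other exactly their discounted continuation value.
If the defendant keeps x when proposing and the plaintiff keeps y when proposing, then x = 200 − 0.88y and y = 200 − 0.86x.
Solving: x = 200(1 − 0.88) / (1 − 0.86·0.88) = 24 / 0.2432 ≈ 98.6842.
The plaintiff gets 200 − 98.6842 ≈ 101.3158.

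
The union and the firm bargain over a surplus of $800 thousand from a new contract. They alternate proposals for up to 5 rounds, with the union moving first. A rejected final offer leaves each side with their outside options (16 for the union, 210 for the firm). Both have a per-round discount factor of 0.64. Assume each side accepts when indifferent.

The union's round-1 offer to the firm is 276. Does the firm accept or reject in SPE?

Reject

Round 5 (the union proposes): the firm gets 210 if talks fail, so the union offers 210 and keeps 590.
Round 4 (the firm proposes): the union can get 590 next round, worth 0.64 × 590 = 377.6 now. The firm offers 377.6 and keeps 800 − 377.6 = 422.4.
Round 3 (the union proposes): the firm can get 422.4 next round, worth 0.64 × 422.4 = 270.336 now, so the union offers 270.336, keeping 529.664.
Round 2 (the firm proposes): the union can get 529.664 next round, worth 0.64 × 529.664 = 338.98496 now, so the firm offers 338.98496, keeping 461.01504.
So by rejecting in round 1, the firm gets 461.01504 next round, worth 0.64 × 461.01504 = 295.0496256 now.
Offer 276 < 295.0496256, so the firm rejects.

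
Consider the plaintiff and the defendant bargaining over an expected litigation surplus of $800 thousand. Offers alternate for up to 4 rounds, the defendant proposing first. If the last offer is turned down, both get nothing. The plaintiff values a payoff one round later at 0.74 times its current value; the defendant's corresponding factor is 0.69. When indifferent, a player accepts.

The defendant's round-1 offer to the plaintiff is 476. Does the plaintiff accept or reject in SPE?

Work out the plaintiff's continuation value if the offer is rejected.
Round 4 (the plaintiff proposes): the defendant will accept anything ≥ 0, so the plaintiff offers 0 and keeps 800.
Round 3 (the defendant proposes): the plaintiff can get 800 next round, worth 0.74 × 800 = 592 now. The defendant offers 592 and keeps 800 − 592 = 208.
Round 2 (the plaintiff proposes): the defendant can get 208 next round, worth 0.69 × 208 = 143.52 now, so the plaintiff offers 143.52, keeping 656.48.
So by rejecting in round 1, the plaintiff gets 656.48 next round, worth 0.74 × 656.48 = 485.7952 now.
Offer 476 < 485.7952, so the plaintiff rejects.

Reject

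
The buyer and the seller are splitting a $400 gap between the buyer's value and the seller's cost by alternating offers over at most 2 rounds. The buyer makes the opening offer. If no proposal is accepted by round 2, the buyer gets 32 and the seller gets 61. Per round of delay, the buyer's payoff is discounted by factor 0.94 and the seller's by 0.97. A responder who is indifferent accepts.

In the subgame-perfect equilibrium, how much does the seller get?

356.96

Round 2 (the seller proposes): the buyer gets 32 if talks fail, so the seller offers 32 and keeps 368.
Round 1 (the buyer proposes): the seller can get 368 next round, worth 0.97 × 368 = 356.96 now, so the buyer offers 356.96, keeping 43.04.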